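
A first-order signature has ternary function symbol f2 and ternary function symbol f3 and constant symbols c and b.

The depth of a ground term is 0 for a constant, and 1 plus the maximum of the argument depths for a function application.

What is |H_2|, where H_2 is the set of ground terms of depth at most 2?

Write N_k for the number of ground terms of depth ≤ k. A term of depth ≤ k is either a constant or a function symbol applied to arguments of depth ≤ k−1, so N_k = 2 + N_{k-1}^3 + N_{k-1}^3.
N_0 = 2
N_1 = 2 + 2^3 + 2^3 = 18
N_2 = 2 + 18^3 + 18^3 = 11666

11666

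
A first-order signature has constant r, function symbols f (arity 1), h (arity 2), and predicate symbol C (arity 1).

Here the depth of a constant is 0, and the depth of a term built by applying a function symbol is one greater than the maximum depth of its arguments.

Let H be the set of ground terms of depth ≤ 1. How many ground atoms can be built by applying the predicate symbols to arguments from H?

3

First count ground terms of depth ≤ 1.
Write N_k for the number of ground terms of depth ≤ k. A term of depth ≤ k is either a constant or a function symbol applied to arguments of depth ≤ k−1, so N_k = 1 + N_{k-1} + N_{k-1}^2.
N_0 = 1
N_1 = 1 + 1 + 1^2 = 3
Explicitly: r, f(r), h(r, r).
So |H| = 3.
Ground atoms are formed by filling each argument slot of a predicate with a term from H, so an r-ary predicate gives |H|^r atoms:
  C: 3
Total ground atoms: 3.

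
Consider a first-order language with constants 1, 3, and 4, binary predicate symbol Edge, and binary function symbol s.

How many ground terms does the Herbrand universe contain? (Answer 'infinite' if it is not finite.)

infinite

The signature has at least one function symbol (s, arity 2) and at least one constant (1).
Iterating s gives infinitely many distinct ground terms: 1, s(1, 1), s(s(1, 1), s(1, 1)), ...
So the Herbrand universe is infinite.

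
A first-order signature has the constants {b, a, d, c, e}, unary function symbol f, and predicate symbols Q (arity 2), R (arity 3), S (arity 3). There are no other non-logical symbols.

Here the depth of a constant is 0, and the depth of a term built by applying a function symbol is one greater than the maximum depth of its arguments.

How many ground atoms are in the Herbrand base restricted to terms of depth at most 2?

6975

First count ground terms of depth ≤ 2.
Write N_k for the number of ground terms of depth ≤ k. A term of depth ≤ k is either a constant or a function symbol applied to arguments of depth ≤ k−1, so N_k = 5 + N_{k-1}.
N_0 = 5
N_1 = 5 + 5 = 10
N_2 = 5 + 10 = 15
So |H| = 15.
Each predicate of arity r yields |H|^r ground atoms (one per choice of an r-tuple from H):
  Q: 15^2 = 225;  R: 15^3 = 3375;  S: 15^3 = 3375
Total ground atoms: 225 + 3375 + 3375 = 6975.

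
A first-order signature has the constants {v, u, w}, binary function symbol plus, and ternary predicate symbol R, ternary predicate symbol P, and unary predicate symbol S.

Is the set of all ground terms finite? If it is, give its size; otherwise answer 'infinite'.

infinite

The signature has at least one function symbol (plus, arity 2) and at least one constant (v).
Iterating plus gives infinitely many distinct ground terms: v, plus(v, v), plus(plus(v, v), plus(v, v)), ...
So the Herbrand universe is infinite.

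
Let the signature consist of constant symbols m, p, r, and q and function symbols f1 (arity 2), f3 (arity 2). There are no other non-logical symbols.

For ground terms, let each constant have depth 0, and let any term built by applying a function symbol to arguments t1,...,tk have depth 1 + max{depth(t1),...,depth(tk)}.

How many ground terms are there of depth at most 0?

Let N_k count ground terms of depth at most k. Each non-constant term of depth ≤ k is some function symbol applied to depth-≤(k−1) arguments, giving N_k = 4 + N_{k-1}^2 + N_{k-1}^2.
N_0 = 4
Explicitly: m, p, r, q.

4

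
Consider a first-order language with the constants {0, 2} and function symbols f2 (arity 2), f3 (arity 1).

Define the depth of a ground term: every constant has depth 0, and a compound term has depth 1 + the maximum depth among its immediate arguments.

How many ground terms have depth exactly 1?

Let N_k count ground terms of depth at most k. Each non-constant term of depth ≤ k is some function symbol applied to depth-≤(k−1) arguments, giving N_k = 2 + N_{k-1}^2 + N_{k-1}.
N_0 = 2
N_1 = 2 + 2^2 + 2 = 8
Terms of depth exactly 1: N_1 − N_0 = 8 − 2 = 6.

6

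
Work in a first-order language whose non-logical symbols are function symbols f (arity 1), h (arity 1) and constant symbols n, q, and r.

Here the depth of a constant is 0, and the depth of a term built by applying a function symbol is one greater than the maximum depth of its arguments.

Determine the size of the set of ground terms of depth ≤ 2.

Let N_k count ground terms of depth at most k. Each non-constant term of depth ≤ k is some function symbol applied to depth-≤(k−1) arguments, giving N_k = 3 + N_{k-1} + N_{k-1}.
N_0 = 3
N_1 = 3 + 3 + 3 = 9
N_2 = 3 + 9 + 9 = 21

21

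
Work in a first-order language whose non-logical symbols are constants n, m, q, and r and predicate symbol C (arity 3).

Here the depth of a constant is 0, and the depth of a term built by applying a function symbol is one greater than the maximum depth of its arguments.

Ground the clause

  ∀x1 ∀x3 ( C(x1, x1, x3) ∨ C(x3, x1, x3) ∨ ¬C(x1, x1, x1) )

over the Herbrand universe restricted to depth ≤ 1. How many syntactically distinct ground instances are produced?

Ground terms of depth ≤ 1:
  With no function symbols every ground term is a constant, so there are exactly 4 ground terms at every depth bound.
  N_0 = 4
  N_1 = 4
  Explicitly: n, m, q, r.
So there are 4 ground terms available for substitution.
The clause has 2 distinct variables (x1, x3), each appearing in the body. In the free term algebra distinct substitutions yield syntactically distinct ground instances.
Number of ground instances = 4^2 = 16.

16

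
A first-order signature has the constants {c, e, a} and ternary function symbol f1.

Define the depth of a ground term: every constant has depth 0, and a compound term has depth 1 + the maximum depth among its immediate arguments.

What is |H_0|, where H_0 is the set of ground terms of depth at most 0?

3

If N_k denotes the number of depth-≤k ground terms, the 3 constants give N_0 = 3, and each function symbol of arity r contributes N_{k-1}^r new terms at level k: N_k = 3 + N_{k-1}^3.
N_0 = 3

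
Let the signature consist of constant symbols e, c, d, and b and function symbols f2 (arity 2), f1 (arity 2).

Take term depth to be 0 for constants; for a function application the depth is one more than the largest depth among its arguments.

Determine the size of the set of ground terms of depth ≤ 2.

Let N_k = |{terms of depth ≤ k}|. Then N_0 = 4 and N_k = 4 + N_{k-1}^2 + N_{k-1}^2 for k ≥ 1 (one summand per function symbol, arity giving the exponent).
N_0 = 4
N_1 = 4 + 4^2 + 4^2 = 36
N_2 = 4 + 36^2 + 36^2 = 2596

2596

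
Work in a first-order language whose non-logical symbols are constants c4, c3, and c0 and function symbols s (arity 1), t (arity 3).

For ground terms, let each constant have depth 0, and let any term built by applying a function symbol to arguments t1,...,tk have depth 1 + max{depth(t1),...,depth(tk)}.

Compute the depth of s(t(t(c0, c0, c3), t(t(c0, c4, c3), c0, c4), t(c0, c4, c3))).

depth(t(c0, c0, c3)) = 1 + max(0, 0, 0) = 1
depth(t(c0, c4, c3)) = 1 + max(0, 0, 0) = 1
depth(t(t(c0, c4, c3), c0, c4)) = 1 + max(1, 0, 0) = 2
depth(t(t(c0, c0, c3), t(t(c0, c4, c3), c0, c4), t(c0, c4, c3))) = 1 + max(1, 2, 1) = 3
depth(s(t(t(c0, c0, c3), t(t(c0, c4, c3), c0, c4), t(c0, c4, c3)))) = 1 + depth(t(t(c0, c0, c3), t(t(c0, c4, c3), c0, c4), t(c0, c4, c3))) = 1 + 3 = 4

4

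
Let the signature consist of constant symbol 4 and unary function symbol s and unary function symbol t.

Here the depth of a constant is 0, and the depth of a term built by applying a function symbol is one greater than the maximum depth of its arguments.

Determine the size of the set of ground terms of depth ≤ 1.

Let N_k = |{terms of depth ≤ k}|. Then N_0 = 1 and N_k = 1 + N_{k-1} + N_{k-1} for k ≥ 1 (one summand per function symbol, arity giving the exponent).
N_0 = 1
N_1 = 1 + 1 + 1 = 3
Explicitly: 4, s(4), t(4).

3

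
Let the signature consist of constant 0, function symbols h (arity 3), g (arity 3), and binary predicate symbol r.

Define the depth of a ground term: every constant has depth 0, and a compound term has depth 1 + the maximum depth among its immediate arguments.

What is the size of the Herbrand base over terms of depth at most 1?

First count ground terms of depth ≤ 1.
Count level by level. With function symbols h/3, g/3, the terms of depth ≤ k are the 1 constant together with each function applied to depth-≤(k−1) tuples, so N_k = 1 + N_{k-1}^3 + N_{k-1}^3.
N_0 = 1
N_1 = 1 + 1^3 + 1^3 = 3
Explicitly: 0, h(0, 0, 0), g(0, 0, 0).
So |H| = 3.
Ground atoms are formed by filling each argument slot of a predicate with a term from H, so an r-ary predicate gives |H|^r atoms:
  r: 3^2 = 9
Total ground atoms: 9.

9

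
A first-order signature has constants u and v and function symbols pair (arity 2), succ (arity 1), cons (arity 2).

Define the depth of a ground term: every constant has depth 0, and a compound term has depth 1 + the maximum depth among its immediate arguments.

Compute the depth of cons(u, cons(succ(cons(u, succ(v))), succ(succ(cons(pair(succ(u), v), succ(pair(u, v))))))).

depth(succ(v)) = 1 + depth(v) = 1 + 0 = 1
depth(cons(u, succ(v))) = 1 + max(0, 1) = 2
depth(succ(cons(u, succ(v)))) = 1 + depth(cons(u, succ(v))) = 1 + 2 = 3
depth(succ(u)) = 1 + depth(u) = 1 + 0 = 1
depth(pair(succ(u), v)) = 1 + max(1, 0) = 2
depth(pair(u, v)) = 1 + max(0, 0) = 1
depth(succ(pair(u, v))) = 1 + depth(pair(u, v)) = 1 + 1 = 2
depth(cons(pair(succ(u), v), succ(pair(u, v)))) = 1 + max(2, 2) = 3
depth(succ(cons(pair(succ(u), v), succ(pair(u, v))))) = 1 + depth(cons(pair(succ(u), v), succ(pair(u, v)))) = 1 + 3 = 4
depth(succ(succ(cons(pair(succ(u), v), succ(pair(u, v)))))) = 1 + depth(succ(cons(pair(succ(u), v), succ(pair(u, v))))) = 1 + 4 = 5
depth(cons(succ(cons(u, succ(v))), succ(succ(cons(pair(succ(u), v), succ(pair(u, v))))))) = 1 + max(3, 5) = 6
depth(cons(u, cons(succ(cons(u, succ(v))), succ(succ(cons(pair(succ(u), v), succ(pair(u, v)))))))) = 1 + max(0, 6) = 7

7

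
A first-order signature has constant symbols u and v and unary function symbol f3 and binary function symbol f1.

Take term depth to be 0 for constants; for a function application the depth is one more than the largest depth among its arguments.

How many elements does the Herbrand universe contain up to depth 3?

5552

Let N_k = |{terms of depth ≤ k}|. Then N_0 = 2 and N_k = 2 + N_{k-1} + N_{k-1}^2 for k ≥ 1 (one summand per function symbol, arity giving the exponent).
N_0 = 2
N_1 = 2 + 2 + 2^2 = 8
N_2 = 2 + 8 + 8^2 = 74
N_3 = 2 + 74 + 74^2 = 5552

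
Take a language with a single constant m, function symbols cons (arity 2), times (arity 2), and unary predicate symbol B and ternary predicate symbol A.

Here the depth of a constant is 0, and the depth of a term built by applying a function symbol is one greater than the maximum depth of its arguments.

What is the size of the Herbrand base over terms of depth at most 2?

6878

First count ground terms of depth ≤ 2.
Let N_k count ground terms of depth at most k. Each non-constant term of depth ≤ k is some function symbol applied to depth-≤(k−1) arguments, giving N_k = 1 + N_{k-1}^2 + N_{k-1}^2.
N_0 = 1
N_1 = 1 + 1^2 + 1^2 = 3
N_2 = 1 + 3^2 + 3^2 = 19
So |H| = 19.
Each predicate of arity r yields |H|^r ground atoms (one per choice of an r-tuple from H):
  B: 19;  A: 19^3 = 6859
Total ground atoms: 19 + 6859 = 6878.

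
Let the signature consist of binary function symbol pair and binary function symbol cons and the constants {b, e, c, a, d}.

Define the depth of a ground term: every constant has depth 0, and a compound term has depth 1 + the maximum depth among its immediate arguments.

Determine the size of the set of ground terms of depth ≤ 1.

55

Count level by level. With function symbols pair/2, cons/2, the terms of depth ≤ k are the 5 constants together with each function applied to depth-≤(k−1) tuples, so N_k = 5 + N_{k-1}^2 + N_{k-1}^2.
N_0 = 5
N_1 = 5 + 5^2 + 5^2 = 55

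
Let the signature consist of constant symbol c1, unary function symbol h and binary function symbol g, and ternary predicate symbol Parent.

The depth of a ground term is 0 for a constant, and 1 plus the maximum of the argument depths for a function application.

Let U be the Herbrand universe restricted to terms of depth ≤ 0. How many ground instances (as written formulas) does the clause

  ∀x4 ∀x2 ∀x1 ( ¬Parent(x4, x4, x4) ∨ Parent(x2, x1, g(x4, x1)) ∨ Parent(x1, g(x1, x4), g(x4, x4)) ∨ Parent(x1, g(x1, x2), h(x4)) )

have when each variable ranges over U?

1

Ground terms of depth ≤ 0:
  Let N_k = |{terms of depth ≤ k}|. Then N_0 = 1 and N_k = 1 + N_{k-1} + N_{k-1}^2 for k ≥ 1 (one summand per function symbol, arity giving the exponent).
  N_0 = 1
  Explicitly: c1.
So there is exactly 1 ground term available for substitution.
Each of x4, x2, x1 ranges independently over the available ground terms, and distinct assignments produce distinct instances.
Number of ground instances = 1^3 = 1.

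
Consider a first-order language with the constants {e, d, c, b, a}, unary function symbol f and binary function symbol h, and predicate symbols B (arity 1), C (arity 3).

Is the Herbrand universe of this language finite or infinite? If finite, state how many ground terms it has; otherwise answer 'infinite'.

The signature has at least one function symbol (f, arity 1) and at least one constant (e).
Iterating f gives infinitely many distinct ground terms: e, f(e), f(f(e)), ...
So the Herbrand universe is infinite.

infinite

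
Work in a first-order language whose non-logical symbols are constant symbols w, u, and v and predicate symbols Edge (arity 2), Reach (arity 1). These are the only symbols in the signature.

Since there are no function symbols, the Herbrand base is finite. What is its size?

12

With no function symbols, the Herbrand universe is just the 3 constants.
Ground atoms per predicate: Edge: 3^2 = 9, Reach: 3.
Herbrand base size = 9 + 3 = 12.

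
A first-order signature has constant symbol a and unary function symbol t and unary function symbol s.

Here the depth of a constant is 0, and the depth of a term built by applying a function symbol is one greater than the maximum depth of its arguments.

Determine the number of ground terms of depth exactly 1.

Let N_k count ground terms of depth at most k. Each non-constant term of depth ≤ k is some function symbol applied to depth-≤(k−1) arguments, giving N_k = 1 + N_{k-1} + N_{k-1}.
N_0 = 1
N_1 = 1 + 1 + 1 = 3
Terms of depth exactly 1: N_1 − N_0 = 3 − 1 = 2.

2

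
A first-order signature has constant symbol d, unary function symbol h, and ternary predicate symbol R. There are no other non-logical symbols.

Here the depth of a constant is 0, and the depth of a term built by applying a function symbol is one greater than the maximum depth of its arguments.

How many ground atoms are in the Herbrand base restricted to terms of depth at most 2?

27

First count ground terms of depth ≤ 2.
Let N_k count ground terms of depth at most k. Each non-constant term of depth ≤ k is some function symbol applied to depth-≤(k−1) arguments, giving N_k = 1 + N_{k-1}.
N_0 = 1
N_1 = 1 + 1 = 2
N_2 = 1 + 2 = 3
Explicitly: d, h(d), h(h(d)).
So |H| = 3.
A ground atom is a predicate applied to a tuple of terms from H, so the count is the sum over predicates of |H|^arity:
  R: 3^3 = 27
Total ground atoms: 27.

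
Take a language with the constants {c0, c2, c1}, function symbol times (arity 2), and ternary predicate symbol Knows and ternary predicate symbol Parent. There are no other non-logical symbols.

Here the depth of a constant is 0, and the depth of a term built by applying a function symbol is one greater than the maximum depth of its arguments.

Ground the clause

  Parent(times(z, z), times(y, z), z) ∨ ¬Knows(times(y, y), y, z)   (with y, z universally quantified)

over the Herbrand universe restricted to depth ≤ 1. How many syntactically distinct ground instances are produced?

Ground terms of depth ≤ 1:
  Let N_k = |{terms of depth ≤ k}|. Then N_0 = 3 and N_k = 3 + N_{k-1}^2 for k ≥ 1 (one summand per function symbol, arity giving the exponent).
  N_0 = 3
  N_1 = 3 + 3^2 = 12
  Explicitly: c0, c2, c1, times(c0, c0), times(c0, c2), times(c0, c1), times(c2, c0), times(c2, c2), times(c2, c1), times(c1, c0), times(c1, c2), times(c1, c1).
So there are 12 ground terms available for substitution.
There are 2 variables to instantiate (y, z), each occurring in at least one literal, so different choices give different ground instances.
Number of ground instances = 12^2 = 144.

144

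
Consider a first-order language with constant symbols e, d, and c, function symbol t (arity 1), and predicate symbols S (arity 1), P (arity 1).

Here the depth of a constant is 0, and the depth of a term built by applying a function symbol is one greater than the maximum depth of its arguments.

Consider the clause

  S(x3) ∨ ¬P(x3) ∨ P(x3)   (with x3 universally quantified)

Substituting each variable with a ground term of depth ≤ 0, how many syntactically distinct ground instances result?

3

Ground terms of depth ≤ 0:
  Let N_k = |{terms of depth ≤ k}|. Then N_0 = 3 and N_k = 3 + N_{k-1} for k ≥ 1 (one summand per function symbol, arity giving the exponent).
  N_0 = 3
  Explicitly: e, d, c.
So there are 3 ground terms available for substitution.
There is 1 variable to instantiate (x3),  occurring in at least one literal, so different choices give different ground instances.
Number of ground instances = 3.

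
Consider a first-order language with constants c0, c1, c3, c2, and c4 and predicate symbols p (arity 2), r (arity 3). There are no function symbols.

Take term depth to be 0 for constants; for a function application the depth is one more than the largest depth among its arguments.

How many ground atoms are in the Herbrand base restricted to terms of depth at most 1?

150

First count ground terms of depth ≤ 1.
With no function symbols every ground term is a constant, so there are exactly 5 ground terms at every depth bound.
N_0 = 5
N_1 = 5
Explicitly: c0, c1, c3, c2, c4.
So |H| = 5.
Ground atoms are formed by filling each argument slot of a predicate with a term from H, so an r-ary predicate gives |H|^r atoms:
  p: 5^2 = 25;  r: 5^3 = 125
Total ground atoms: 25 + 125 = 150.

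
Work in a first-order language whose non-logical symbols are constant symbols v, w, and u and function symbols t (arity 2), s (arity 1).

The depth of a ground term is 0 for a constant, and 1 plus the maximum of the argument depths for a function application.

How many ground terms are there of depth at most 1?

15

Count level by level. With function symbols t/2, s/1, the terms of depth ≤ k are the 3 constants together with each function applied to depth-≤(k−1) tuples, so N_k = 3 + N_{k-1}^2 + N_{k-1}.
N_0 = 3
N_1 = 3 + 3^2 + 3 = 15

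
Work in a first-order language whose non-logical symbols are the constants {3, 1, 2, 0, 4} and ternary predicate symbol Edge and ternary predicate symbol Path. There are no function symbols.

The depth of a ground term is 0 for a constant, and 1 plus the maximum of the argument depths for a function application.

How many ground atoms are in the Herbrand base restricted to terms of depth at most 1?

250

First count ground terms of depth ≤ 1.
With no function symbols every ground term is a constant, so there are exactly 5 ground terms at every depth bound.
N_0 = 5
N_1 = 5
So |H| = 5.
For each predicate symbol, the number of ground atoms is |H| raised to its arity; summing:
  Edge: 5^3 = 125;  Path: 5^3 = 125
Total ground atoms: 125 + 125 = 250.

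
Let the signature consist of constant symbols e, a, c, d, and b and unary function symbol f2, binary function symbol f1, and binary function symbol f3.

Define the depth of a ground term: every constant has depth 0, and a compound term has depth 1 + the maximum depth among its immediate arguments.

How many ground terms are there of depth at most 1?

60

If N_k denotes the number of depth-≤k ground terms, the 5 constants give N_0 = 5, and each function symbol of arity r contributes N_{k-1}^r new terms at level k: N_k = 5 + N_{k-1} + N_{k-1}^2 + N_{k-1}^2.
N_0 = 5
N_1 = 5 + 5 + 5^2 + 5^2 = 60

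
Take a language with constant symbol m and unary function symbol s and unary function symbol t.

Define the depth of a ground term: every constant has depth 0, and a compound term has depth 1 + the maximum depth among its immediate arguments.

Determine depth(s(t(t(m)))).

depth(t(m)) = 1 + depth(m) = 1 + 0 = 1
depth(t(t(m))) = 1 + depth(t(m)) = 1 + 1 = 2
depth(s(t(t(m)))) = 1 + depth(t(t(m))) = 1 + 2 = 3

3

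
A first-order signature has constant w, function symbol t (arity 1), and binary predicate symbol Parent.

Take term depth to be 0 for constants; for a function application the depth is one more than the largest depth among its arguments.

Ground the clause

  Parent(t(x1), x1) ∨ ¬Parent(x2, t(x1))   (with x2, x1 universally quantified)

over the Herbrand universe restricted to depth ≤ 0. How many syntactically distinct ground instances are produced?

1

Ground terms of depth ≤ 0:
  Let N_k = |{terms of depth ≤ k}|. Then N_0 = 1 and N_k = 1 + N_{k-1} for k ≥ 1 (one summand per function symbol, arity giving the exponent).
  N_0 = 1
So there is exactly 1 ground term available for substitution.
The clause has 2 distinct variables (x2, x1), each appearing in the body. In the free term algebra distinct substitutions yield syntactically distinct ground instances.
Number of ground instances = 1^2 = 1.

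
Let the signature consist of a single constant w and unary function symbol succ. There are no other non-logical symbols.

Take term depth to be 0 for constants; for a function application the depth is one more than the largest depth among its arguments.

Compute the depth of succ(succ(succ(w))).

3

depth(succ(w)) = 1 + depth(w) = 1 + 0 = 1
depth(succ(succ(w))) = 1 + depth(succ(w)) = 1 + 1 = 2
depth(succ(succ(succ(w)))) = 1 + depth(succ(succ(w))) = 1 + 2 = 3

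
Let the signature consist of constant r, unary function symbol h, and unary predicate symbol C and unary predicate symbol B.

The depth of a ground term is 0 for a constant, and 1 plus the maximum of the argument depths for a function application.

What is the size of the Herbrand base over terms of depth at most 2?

First count ground terms of depth ≤ 2.
If N_k denotes the number of depth-≤k ground terms, the 1 constant gives N_0 = 1, and each function symbol of arity r contributes N_{k-1}^r new terms at level k: N_k = 1 + N_{k-1}.
N_0 = 1
N_1 = 1 + 1 = 2
N_2 = 1 + 2 = 3
Explicitly: r, h(r), h(h(r)).
So |H| = 3.
A ground atom is a predicate applied to a tuple of terms from H, so the count is the sum over predicates of |H|^arity:
  C: 3;  B: 3
Total ground atoms: 3 + 3 = 6.

6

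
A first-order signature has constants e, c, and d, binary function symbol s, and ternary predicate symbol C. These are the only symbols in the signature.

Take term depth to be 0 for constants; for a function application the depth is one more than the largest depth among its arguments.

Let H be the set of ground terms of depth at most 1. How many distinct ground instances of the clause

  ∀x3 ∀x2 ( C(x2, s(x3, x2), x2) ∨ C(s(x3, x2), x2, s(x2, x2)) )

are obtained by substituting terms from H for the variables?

144

Ground terms of depth ≤ 1:
  Let N_k = |{terms of depth ≤ k}|. Then N_0 = 3 and N_k = 3 + N_{k-1}^2 for k ≥ 1 (one summand per function symbol, arity giving the exponent).
  N_0 = 3
  N_1 = 3 + 3^2 = 12
So there are 12 ground terms available for substitution.
The clause has 2 distinct variables (x3, x2), each appearing in the body. In the free term algebra distinct substitutions yield syntactically distinct ground instances.
Number of ground instances = 12^2 = 144.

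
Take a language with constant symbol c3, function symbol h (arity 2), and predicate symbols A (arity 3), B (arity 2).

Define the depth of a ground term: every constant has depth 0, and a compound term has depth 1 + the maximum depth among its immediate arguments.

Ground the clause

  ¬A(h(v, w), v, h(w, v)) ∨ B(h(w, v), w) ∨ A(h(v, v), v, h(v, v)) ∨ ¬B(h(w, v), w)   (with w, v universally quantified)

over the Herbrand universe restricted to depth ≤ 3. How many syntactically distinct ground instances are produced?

676

Ground terms of depth ≤ 3:
  Let N_k count ground terms of depth at most k. Each non-constant term of depth ≤ k is some function symbol applied to depth-≤(k−1) arguments, giving N_k = 1 + N_{k-1}^2.
  N_0 = 1
  N_1 = 1 + 1^2 = 2
  N_2 = 1 + 2^2 = 5
  N_3 = 1 + 5^2 = 26
So there are 26 ground terms available for substitution.
The clause has 2 distinct variables (w, v), each appearing in the body. In the free term algebra distinct substitutions yield syntactically distinct ground instances.
Number of ground instances = 26^2 = 676.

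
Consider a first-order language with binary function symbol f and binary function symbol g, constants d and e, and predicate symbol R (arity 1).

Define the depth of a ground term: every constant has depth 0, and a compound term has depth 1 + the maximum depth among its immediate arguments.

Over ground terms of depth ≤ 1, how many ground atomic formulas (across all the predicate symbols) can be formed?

10

First count ground terms of depth ≤ 1.
Count level by level. With function symbols f/2, g/2, the terms of depth ≤ k are the 2 constants together with each function applied to depth-≤(k−1) tuples, so N_k = 2 + N_{k-1}^2 + N_{k-1}^2.
N_0 = 2
N_1 = 2 + 2^2 + 2^2 = 10
Explicitly: d, e, f(d, d), f(d, e), f(e, d), f(e, e), g(d, d), g(d, e), g(e, d), g(e, e).
So |H| = 10.
Each predicate of arity r yields |H|^r ground atoms (one per choice of an r-tuple from H):
  R: 10
Total ground atoms: 10.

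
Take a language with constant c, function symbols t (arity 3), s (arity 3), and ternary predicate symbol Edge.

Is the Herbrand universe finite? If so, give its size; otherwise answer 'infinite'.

The signature has at least one function symbol (t, arity 3) and at least one constant (c).
Iterating t gives infinitely many distinct ground terms: c, t(c, c, c), t(t(c, c, c), t(c, c, c), t(c, c, c)), ...
So the Herbrand universe is infinite.

infinite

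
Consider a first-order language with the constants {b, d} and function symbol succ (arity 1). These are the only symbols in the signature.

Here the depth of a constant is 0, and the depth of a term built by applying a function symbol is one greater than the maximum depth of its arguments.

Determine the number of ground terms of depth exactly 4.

Count level by level. With function symbols succ/1, the terms of depth ≤ k are the 2 constants together with each function applied to depth-≤(k−1) tuples, so N_k = 2 + N_{k-1}.
N_0 = 2
N_1 = 2 + 2 = 4
N_2 = 2 + 4 = 6
N_3 = 2 + 6 = 8
N_4 = 2 + 8 = 10
Terms of depth exactly 4: N_4 − N_3 = 10 − 8 = 2.

2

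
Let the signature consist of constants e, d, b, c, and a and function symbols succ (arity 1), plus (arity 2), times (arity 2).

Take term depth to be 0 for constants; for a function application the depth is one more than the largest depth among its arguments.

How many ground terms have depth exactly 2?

7205

Write N_k for the number of ground terms of depth ≤ k. A term of depth ≤ k is either a constant or a function symbol applied to arguments of depth ≤ k−1, so N_k = 5 + N_{k-1} + N_{k-1}^2 + N_{k-1}^2.
N_0 = 5
N_1 = 5 + 5 + 5^2 + 5^2 = 60
N_2 = 5 + 60 + 60^2 + 60^2 = 7265
Terms of depth exactly 2: N_2 − N_1 = 7265 − 60 = 7205.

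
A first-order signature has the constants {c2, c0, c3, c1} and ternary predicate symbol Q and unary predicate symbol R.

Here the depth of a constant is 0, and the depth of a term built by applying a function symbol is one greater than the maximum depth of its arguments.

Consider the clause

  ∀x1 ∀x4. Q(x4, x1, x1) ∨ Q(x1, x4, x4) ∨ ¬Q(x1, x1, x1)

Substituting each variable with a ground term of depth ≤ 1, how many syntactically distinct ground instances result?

Ground terms of depth ≤ 1:
  With no function symbols every ground term is a constant, so there are exactly 4 ground terms at every depth bound.
  N_0 = 4
  N_1 = 4
  Explicitly: c2, c0, c3, c1.
So there are 4 ground terms available for substitution.
Each of x1, x4 ranges independently over the available ground terms, and distinct assignments produce distinct instances.
Number of ground instances = 4^2 = 16.

16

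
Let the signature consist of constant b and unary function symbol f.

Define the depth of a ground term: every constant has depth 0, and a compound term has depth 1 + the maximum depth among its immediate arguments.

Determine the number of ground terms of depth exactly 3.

1

Count level by level. With function symbols f/1, the terms of depth ≤ k are the 1 constant together with each function applied to depth-≤(k−1) tuples, so N_k = 1 + N_{k-1}.
N_0 = 1
N_1 = 1 + 1 = 2
N_2 = 1 + 2 = 3
N_3 = 1 + 3 = 4
Terms of depth exactly 3: N_3 − N_2 = 4 − 3 = 1.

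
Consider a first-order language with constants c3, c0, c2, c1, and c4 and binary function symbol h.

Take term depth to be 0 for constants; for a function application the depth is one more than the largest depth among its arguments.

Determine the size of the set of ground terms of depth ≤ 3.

Let N_k count ground terms of depth at most k. Each non-constant term of depth ≤ k is some function symbol applied to depth-≤(k−1) arguments, giving N_k = 5 + N_{k-1}^2.
N_0 = 5
N_1 = 5 + 5^2 = 30
N_2 = 5 + 30^2 = 905
N_3 = 5 + 905^2 = 819030

819030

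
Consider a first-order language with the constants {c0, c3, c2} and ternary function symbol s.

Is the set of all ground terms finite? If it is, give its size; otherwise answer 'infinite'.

infinite

The signature has at least one function symbol (s, arity 3) and at least one constant (c0).
Iterating s gives infinitely many distinct ground terms: c0, s(c0, c0, c0), s(s(c0, c0, c0), s(c0, c0, c0), s(c0, c0, c0)), ...
So the Herbrand universe is infinite.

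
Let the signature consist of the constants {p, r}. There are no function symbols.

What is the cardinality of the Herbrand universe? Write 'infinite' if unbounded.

2

There are no function symbols, so every ground term is one of the 2 constants.
The Herbrand universe is {p, r}, which is finite with 2 elements.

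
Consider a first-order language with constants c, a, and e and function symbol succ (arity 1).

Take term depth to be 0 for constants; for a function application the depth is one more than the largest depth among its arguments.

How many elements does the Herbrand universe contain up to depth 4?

15

Let N_k = |{terms of depth ≤ k}|. Then N_0 = 3 and N_k = 3 + N_{k-1} for k ≥ 1 (one summand per function symbol, arity giving the exponent).
N_0 = 3
N_1 = 3 + 3 = 6
N_2 = 3 + 6 = 9
N_3 = 3 + 9 = 12
N_4 = 3 + 12 = 15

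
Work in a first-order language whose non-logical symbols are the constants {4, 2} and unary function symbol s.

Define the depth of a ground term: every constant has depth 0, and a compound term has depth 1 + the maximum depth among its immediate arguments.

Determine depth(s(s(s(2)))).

depth(s(2)) = 1 + depth(2) = 1 + 0 = 1
depth(s(s(2))) = 1 + depth(s(2)) = 1 + 1 = 2
depth(s(s(s(2)))) = 1 + depth(s(s(2))) = 1 + 2 = 3

3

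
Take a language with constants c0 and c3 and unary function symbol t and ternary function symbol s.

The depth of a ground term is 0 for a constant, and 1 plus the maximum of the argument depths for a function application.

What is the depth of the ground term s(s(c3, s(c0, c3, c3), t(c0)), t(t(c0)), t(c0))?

depth(s(c0, c3, c3)) = 1 + max(0, 0, 0) = 1
depth(t(c0)) = 1 + depth(c0) = 1 + 0 = 1
depth(s(c3, s(c0, c3, c3), t(c0))) = 1 + max(0, 1, 1) = 2
depth(t(t(c0))) = 1 + depth(t(c0)) = 1 + 1 = 2
depth(s(s(c3, s(c0, c3, c3), t(c0)), t(t(c0)), t(c0))) = 1 + max(2, 2, 1) = 3

3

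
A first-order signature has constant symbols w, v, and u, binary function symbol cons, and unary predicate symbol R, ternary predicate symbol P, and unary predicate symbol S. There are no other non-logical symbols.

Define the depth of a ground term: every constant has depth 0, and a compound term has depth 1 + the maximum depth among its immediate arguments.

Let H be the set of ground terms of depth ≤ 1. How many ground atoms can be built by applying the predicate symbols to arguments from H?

First count ground terms of depth ≤ 1.
Let N_k count ground terms of depth at most k. Each non-constant term of depth ≤ k is some function symbol applied to depth-≤(k−1) arguments, giving N_k = 3 + N_{k-1}^2.
N_0 = 3
N_1 = 3 + 3^2 = 12
Explicitly: w, v, u, cons(w, w), cons(w, v), cons(w, u), cons(v, w), cons(v, v), cons(v, u), cons(u, w), cons(u, v), cons(u, u).
So |H| = 12.
Ground atoms are formed by filling each argument slot of a predicate with a term from H, so an r-ary predicate gives |H|^r atoms:
  R: 12;  P: 12^3 = 1728;  S: 12
Total ground atoms: 12 + 1728 + 12 = 1752.

1752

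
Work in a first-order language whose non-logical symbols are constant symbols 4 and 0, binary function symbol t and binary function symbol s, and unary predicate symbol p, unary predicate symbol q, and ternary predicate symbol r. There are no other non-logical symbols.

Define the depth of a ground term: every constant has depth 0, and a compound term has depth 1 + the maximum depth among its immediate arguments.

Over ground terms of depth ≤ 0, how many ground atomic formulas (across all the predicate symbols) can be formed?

First count ground terms of depth ≤ 0.
Count level by level. With function symbols t/2, s/2, the terms of depth ≤ k are the 2 constants together with each function applied to depth-≤(k−1) tuples, so N_k = 2 + N_{k-1}^2 + N_{k-1}^2.
N_0 = 2
So |H| = 2.
A ground atom is a predicate applied to a tuple of terms from H, so the count is the sum over predicates of |H|^arity:
  p: 2;  q: 2;  r: 2^3 = 8
Total ground atoms: 2 + 2 + 8 = 12.

12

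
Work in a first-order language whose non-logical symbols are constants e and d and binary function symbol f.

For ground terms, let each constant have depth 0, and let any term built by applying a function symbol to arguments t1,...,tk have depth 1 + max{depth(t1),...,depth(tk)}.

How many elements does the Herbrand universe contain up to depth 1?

6

Write N_k for the number of ground terms of depth ≤ k. A term of depth ≤ k is either a constant or a function symbol applied to arguments of depth ≤ k−1, so N_k = 2 + N_{k-1}^2.
N_0 = 2
N_1 = 2 + 2^2 = 6
Explicitly: e, d, f(e, e), f(e, d), f(d, e), f(d, d).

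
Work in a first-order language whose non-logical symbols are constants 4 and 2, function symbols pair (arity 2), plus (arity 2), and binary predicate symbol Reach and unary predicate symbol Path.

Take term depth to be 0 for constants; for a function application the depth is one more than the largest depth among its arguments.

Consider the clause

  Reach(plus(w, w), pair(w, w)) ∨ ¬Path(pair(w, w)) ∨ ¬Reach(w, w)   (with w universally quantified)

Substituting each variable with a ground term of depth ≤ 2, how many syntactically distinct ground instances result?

Ground terms of depth ≤ 2:
  Write N_k for the number of ground terms of depth ≤ k. A term of depth ≤ k is either a constant or a function symbol applied to arguments of depth ≤ k−1, so N_k = 2 + N_{k-1}^2 + N_{k-1}^2.
  N_0 = 2
  N_1 = 2 + 2^2 + 2^2 = 10
  N_2 = 2 + 10^2 + 10^2 = 202
So there are 202 ground terms available for substitution.
There is 1 variable to instantiate (w),  occurring in at least one literal, so different choices give different ground instances.
Number of ground instances = 202.

202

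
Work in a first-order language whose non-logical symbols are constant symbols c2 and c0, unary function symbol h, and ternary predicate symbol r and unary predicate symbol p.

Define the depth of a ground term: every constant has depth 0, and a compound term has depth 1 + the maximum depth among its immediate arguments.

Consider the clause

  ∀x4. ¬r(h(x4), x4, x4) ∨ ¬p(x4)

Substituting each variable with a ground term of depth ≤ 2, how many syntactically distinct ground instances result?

6

Ground terms of depth ≤ 2:
  If N_k denotes the number of depth-≤k ground terms, the 2 constants give N_0 = 2, and each function symbol of arity r contributes N_{k-1}^r new terms at level k: N_k = 2 + N_{k-1}.
  N_0 = 2
  N_1 = 2 + 2 = 4
  N_2 = 2 + 4 = 6
  Explicitly: c2, c0, h(c2), h(c0), h(h(c2)), h(h(c0)).
So there are 6 ground terms available for substitution.
The variable x4 ranges independently over the available ground terms, and distinct assignments produce distinct instances.
Number of ground instances = 6.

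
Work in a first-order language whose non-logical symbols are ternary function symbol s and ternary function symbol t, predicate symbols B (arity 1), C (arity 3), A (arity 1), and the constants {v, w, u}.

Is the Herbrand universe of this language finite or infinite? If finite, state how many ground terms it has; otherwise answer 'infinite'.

The signature has at least one function symbol (s, arity 3) and at least one constant (v).
Iterating s gives infinitely many distinct ground terms: v, s(v, v, v), s(s(v, v, v), s(v, v, v), s(v, v, v)), ...
So the Herbrand universe is infinite.

infinite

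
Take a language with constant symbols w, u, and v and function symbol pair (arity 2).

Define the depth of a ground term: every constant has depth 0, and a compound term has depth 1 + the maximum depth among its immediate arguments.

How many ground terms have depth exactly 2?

135

Write N_k for the number of ground terms of depth ≤ k. A term of depth ≤ k is either a constant or a function symbol applied to arguments of depth ≤ k−1, so N_k = 3 + N_{k-1}^2.
N_0 = 3
N_1 = 3 + 3^2 = 12
N_2 = 3 + 12^2 = 147
Terms of depth exactly 2: N_2 − N_1 = 147 − 12 = 135.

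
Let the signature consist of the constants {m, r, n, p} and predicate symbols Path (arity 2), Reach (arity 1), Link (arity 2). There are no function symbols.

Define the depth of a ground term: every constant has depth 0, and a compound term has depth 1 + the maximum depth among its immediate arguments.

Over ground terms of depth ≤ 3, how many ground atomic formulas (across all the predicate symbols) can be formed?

First count ground terms of depth ≤ 3.
With no function symbols every ground term is a constant, so there are exactly 4 ground terms at every depth bound.
N_0 = 4
N_1 = 4
N_2 = 4
N_3 = 4
Explicitly: m, r, n, p.
So |H| = 4.
Ground atoms are formed by filling each argument slot of a predicate with a term from H, so an r-ary predicate gives |H|^r atoms:
  Path: 4^2 = 16;  Reach: 4;  Link: 4^2 = 16
Total ground atoms: 16 + 4 + 16 = 36.

36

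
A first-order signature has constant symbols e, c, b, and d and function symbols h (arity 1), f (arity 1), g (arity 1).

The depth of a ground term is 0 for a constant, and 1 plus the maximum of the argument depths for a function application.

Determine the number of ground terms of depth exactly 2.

Write N_k for the number of ground terms of depth ≤ k. A term of depth ≤ k is either a constant or a function symbol applied to arguments of depth ≤ k−1, so N_k = 4 + N_{k-1} + N_{k-1} + N_{k-1}.
N_0 = 4
N_1 = 4 + 4 + 4 + 4 = 16
N_2 = 4 + 16 + 16 + 16 = 52
Terms of depth exactly 2: N_2 − N_1 = 52 − 16 = 36.

36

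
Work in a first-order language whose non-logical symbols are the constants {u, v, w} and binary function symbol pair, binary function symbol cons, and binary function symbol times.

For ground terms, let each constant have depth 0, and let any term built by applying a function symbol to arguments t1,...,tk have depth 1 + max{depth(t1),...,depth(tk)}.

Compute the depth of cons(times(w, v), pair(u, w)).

2

depth(times(w, v)) = 1 + max(0, 0) = 1
depth(pair(u, w)) = 1 + max(0, 0) = 1
depth(cons(times(w, v), pair(u, w))) = 1 + max(1, 1) = 2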